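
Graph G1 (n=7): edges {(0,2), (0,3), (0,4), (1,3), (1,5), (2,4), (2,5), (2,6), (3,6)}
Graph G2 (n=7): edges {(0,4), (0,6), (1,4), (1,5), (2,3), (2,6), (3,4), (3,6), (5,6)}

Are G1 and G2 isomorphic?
Yes, isomorphic

The graphs are isomorphic.
One valid mapping φ: V(G1) → V(G2): 0→3, 1→1, 2→6, 3→4, 4→2, 5→5, 6→0

Verify φ preserves adjacency — for each edge of G1, its image is an edge of G2:
  (0,2) → (φ(0),φ(2)) = (3,6) ∈ E(G2) ✓
  (0,3) → (φ(0),φ(3)) = (3,4) ∈ E(G2) ✓
  (0,4) → (φ(0),φ(4)) = (2,3) ∈ E(G2) ✓
  (1,3) → (φ(1),φ(3)) = (1,4) ∈ E(G2) ✓
  (1,5) → (φ(1),φ(5)) = (1,5) ∈ E(G2) ✓
  (2,4) → (φ(2),φ(4)) = (2,6) ∈ E(G2) ✓
  (2,5) → (φ(2),φ(5)) = (5,6) ∈ E(G2) ✓
  (2,6) → (φ(2),φ(6)) = (0,6) ∈ E(G2) ✓
  (3,6) → (φ(3),φ(6)) = (0,4) ∈ E(G2) ✓
All 9 edges of G1 map to edges of G2, and |E(G1)| = |E(G2)| = 9, so φ is a bijection on edges as well as vertices. Hence G1 ≅ G2.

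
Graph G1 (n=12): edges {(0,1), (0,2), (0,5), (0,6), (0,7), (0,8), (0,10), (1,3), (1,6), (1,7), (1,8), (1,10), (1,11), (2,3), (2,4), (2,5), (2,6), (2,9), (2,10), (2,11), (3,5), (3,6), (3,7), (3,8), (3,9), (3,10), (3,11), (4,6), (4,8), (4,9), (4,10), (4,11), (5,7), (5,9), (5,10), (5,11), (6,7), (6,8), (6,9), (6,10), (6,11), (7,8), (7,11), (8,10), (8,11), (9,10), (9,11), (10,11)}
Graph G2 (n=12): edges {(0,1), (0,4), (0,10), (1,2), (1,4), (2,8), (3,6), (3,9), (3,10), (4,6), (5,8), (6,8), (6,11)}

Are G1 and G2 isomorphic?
No, not isomorphic

The graphs are NOT isomorphic.

Connected components of G1: 1 component(s) with vertex sets [[0, 1, 2, 3, 4, 5, 6, 7, 8, 9, 10, 11]], sizes [12].
Connected components of G2: 2 component(s) with vertex sets [[7], [0, 1, 2, 3, 4, 5, 6, 8, 9, 10, 11]], sizes [1, 11].
The number of connected components (and the multiset of component sizes) is an isomorphism invariant — an isomorphism maps each component of G1 bijectively onto a component of G2. Since G1 has 1 component(s) and G2 has 2, they cannot be isomorphic.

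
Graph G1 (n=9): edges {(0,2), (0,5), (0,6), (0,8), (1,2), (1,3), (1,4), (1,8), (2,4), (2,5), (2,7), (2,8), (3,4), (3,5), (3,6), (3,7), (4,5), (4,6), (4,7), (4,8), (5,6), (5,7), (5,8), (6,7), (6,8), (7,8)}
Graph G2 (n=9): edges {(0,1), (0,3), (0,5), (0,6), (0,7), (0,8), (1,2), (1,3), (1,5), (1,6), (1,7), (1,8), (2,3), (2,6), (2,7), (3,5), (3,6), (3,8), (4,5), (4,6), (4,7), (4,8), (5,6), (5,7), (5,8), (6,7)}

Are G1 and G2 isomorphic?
Yes, isomorphic

The graphs are isomorphic.
One valid mapping φ: V(G1) → V(G2): 0→2, 1→4, 2→7, 3→8, 4→5, 5→1, 6→3, 7→0, 8→6

Verify φ preserves adjacency — for each edge of G1, its image is an edge of G2:
  (0,2) → (φ(0),φ(2)) = (2,7) ∈ E(G2) ✓
  (0,5) → (φ(0),φ(5)) = (1,2) ∈ E(G2) ✓
  (0,6) → (φ(0),φ(6)) = (2,3) ∈ E(G2) ✓
  (0,8) → (φ(0),φ(8)) = (2,6) ∈ E(G2) ✓
  (1,2) → (φ(1),φ(2)) = (4,7) ∈ E(G2) ✓
  (1,3) → (φ(1),φ(3)) = (4,8) ∈ E(G2) ✓
  (1,4) → (φ(1),φ(4)) = (4,5) ∈ E(G2) ✓
  (1,8) → (φ(1),φ(8)) = (4,6) ∈ E(G2) ✓
  (2,4) → (φ(2),φ(4)) = (5,7) ∈ E(G2) ✓
  (2,5) → (φ(2),φ(5)) = (1,7) ∈ E(G2) ✓
  (2,7) → (φ(2),φ(7)) = (0,7) ∈ E(G2) ✓
  (2,8) → (φ(2),φ(8)) = (6,7) ∈ E(G2) ✓
  (3,4) → (φ(3),φ(4)) = (5,8) ∈ E(G2) ✓
  (3,5) → (φ(3),φ(5)) = (1,8) ∈ E(G2) ✓
  (3,6) → (φ(3),φ(6)) = (3,8) ∈ E(G2) ✓
  (3,7) → (φ(3),φ(7)) = (0,8) ∈ E(G2) ✓
  (4,5) → (φ(4),φ(5)) = (1,5) ∈ E(G2) ✓
  (4,6) → (φ(4),φ(6)) = (3,5) ∈ E(G2) ✓
  (4,7) → (φ(4),φ(7)) = (0,5) ∈ E(G2) ✓
  (4,8) → (φ(4),φ(8)) = (5,6) ∈ E(G2) ✓
  (5,6) → (φ(5),φ(6)) = (1,3) ∈ E(G2) ✓
  (5,7) → (φ(5),φ(7)) = (0,1) ∈ E(G2) ✓
  (5,8) → (φ(5),φ(8)) = (1,6) ∈ E(G2) ✓
  (6,7) → (φ(6),φ(7)) = (0,3) ∈ E(G2) ✓
  (6,8) → (φ(6),φ(8)) = (3,6) ∈ E(G2) ✓
  (7,8) → (φ(7),φ(8)) = (0,6) ∈ E(G2) ✓
All 26 edges of G1 map to edges of G2, and |E(G1)| = |E(G2)| = 26, so φ is a bijection on edges as well as vertices. Hence G1 ≅ G2.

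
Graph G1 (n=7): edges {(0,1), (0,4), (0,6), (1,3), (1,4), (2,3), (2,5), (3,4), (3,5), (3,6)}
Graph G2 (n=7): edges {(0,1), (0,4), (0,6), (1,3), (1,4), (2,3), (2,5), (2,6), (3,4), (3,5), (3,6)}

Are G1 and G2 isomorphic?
No, not isomorphic

The graphs are NOT isomorphic.

Counting edges: G1 has 10 edge(s); G2 has 11 edge(s).
Edge count is an isomorphism invariant (a bijection on vertices induces a bijection on edges), so differing edge counts rule out isomorphism.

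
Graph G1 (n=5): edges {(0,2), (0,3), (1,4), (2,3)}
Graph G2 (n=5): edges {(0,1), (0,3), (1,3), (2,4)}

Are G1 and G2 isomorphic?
Yes, isomorphic

The graphs are isomorphic.
One valid mapping φ: V(G1) → V(G2): 0→1, 1→4, 2→3, 3→0, 4→2

Verify φ preserves adjacency — for each edge of G1, its image is an edge of G2:
  (0,2) → (φ(0),φ(2)) = (1,3) ∈ E(G2) ✓
  (0,3) → (φ(0),φ(3)) = (0,1) ∈ E(G2) ✓
  (1,4) → (φ(1),φ(4)) = (2,4) ∈ E(G2) ✓
  (2,3) → (φ(2),φ(3)) = (0,3) ∈ E(G2) ✓
All 4 edges of G1 map to edges of G2, and |E(G1)| = |E(G2)| = 4, so φ is a bijection on edges as well as vertices. Hence G1 ≅ G2.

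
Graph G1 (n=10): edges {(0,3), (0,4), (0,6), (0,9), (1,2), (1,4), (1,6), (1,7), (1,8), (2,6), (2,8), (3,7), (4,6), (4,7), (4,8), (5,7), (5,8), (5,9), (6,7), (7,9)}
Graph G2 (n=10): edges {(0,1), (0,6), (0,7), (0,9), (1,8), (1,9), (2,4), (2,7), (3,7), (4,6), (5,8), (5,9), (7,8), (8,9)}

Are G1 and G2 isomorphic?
No, not isomorphic

The graphs are NOT isomorphic.

Counting triangles (3-cliques): G1 has 9, G2 has 3.
Triangle count is an isomorphism invariant, so differing triangle counts rule out isomorphism.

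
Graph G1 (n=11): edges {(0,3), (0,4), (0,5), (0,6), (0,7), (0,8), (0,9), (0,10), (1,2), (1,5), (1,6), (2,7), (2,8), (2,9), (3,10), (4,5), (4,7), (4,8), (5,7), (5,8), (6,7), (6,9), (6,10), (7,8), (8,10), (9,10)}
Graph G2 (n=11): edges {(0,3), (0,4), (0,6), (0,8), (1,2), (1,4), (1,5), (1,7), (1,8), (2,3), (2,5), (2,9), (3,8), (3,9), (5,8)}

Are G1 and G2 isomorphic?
No, not isomorphic

The graphs are NOT isomorphic.

Connected components of G1: 1 component(s) with vertex sets [[0, 1, 2, 3, 4, 5, 6, 7, 8, 9, 10]], sizes [11].
Connected components of G2: 2 component(s) with vertex sets [[10], [0, 1, 2, 3, 4, 5, 6, 7, 8, 9]], sizes [1, 10].
The number of connected components (and the multiset of component sizes) is an isomorphism invariant — an isomorphism maps each component of G1 bijectively onto a component of G2. Since G1 has 1 component(s) and G2 has 2, they cannot be isomorphic.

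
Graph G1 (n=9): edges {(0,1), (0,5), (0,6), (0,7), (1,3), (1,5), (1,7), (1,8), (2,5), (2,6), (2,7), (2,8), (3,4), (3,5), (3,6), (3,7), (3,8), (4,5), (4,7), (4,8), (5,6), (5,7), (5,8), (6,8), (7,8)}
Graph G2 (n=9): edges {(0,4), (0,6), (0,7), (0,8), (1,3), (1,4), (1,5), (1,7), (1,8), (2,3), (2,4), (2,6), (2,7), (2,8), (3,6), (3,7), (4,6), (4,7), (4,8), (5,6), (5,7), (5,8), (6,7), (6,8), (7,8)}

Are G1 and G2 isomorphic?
Yes, isomorphic

The graphs are isomorphic.
One valid mapping φ: V(G1) → V(G2): 0→3, 1→2, 2→5, 3→4, 4→0, 5→7, 6→1, 7→6, 8→8

Verify φ preserves adjacency — for each edge of G1, its image is an edge of G2:
  (0,1) → (φ(0),φ(1)) = (2,3) ∈ E(G2) ✓
  (0,5) → (φ(0),φ(5)) = (3,7) ∈ E(G2) ✓
  (0,6) → (φ(0),φ(6)) = (1,3) ∈ E(G2) ✓
  (0,7) → (φ(0),φ(7)) = (3,6) ∈ E(G2) ✓
  (1,3) → (φ(1),φ(3)) = (2,4) ∈ E(G2) ✓
  (1,5) → (φ(1),φ(5)) = (2,7) ∈ E(G2) ✓
  (1,7) → (φ(1),φ(7)) = (2,6) ∈ E(G2) ✓
  (1,8) → (φ(1),φ(8)) = (2,8) ∈ E(G2) ✓
  (2,5) → (φ(2),φ(5)) = (5,7) ∈ E(G2) ✓
  (2,6) → (φ(2),φ(6)) = (1,5) ∈ E(G2) ✓
  (2,7) → (φ(2),φ(7)) = (5,6) ∈ E(G2) ✓
  (2,8) → (φ(2),φ(8)) = (5,8) ∈ E(G2) ✓
  (3,4) → (φ(3),φ(4)) = (0,4) ∈ E(G2) ✓
  (3,5) → (φ(3),φ(5)) = (4,7) ∈ E(G2) ✓
  (3,6) → (φ(3),φ(6)) = (1,4) ∈ E(G2) ✓
  (3,7) → (φ(3),φ(7)) = (4,6) ∈ E(G2) ✓
  (3,8) → (φ(3),φ(8)) = (4,8) ∈ E(G2) ✓
  (4,5) → (φ(4),φ(5)) = (0,7) ∈ E(G2) ✓
  (4,7) → (φ(4),φ(7)) = (0,6) ∈ E(G2) ✓
  (4,8) → (φ(4),φ(8)) = (0,8) ∈ E(G2) ✓
  (5,6) → (φ(5),φ(6)) = (1,7) ∈ E(G2) ✓
  (5,7) → (φ(5),φ(7)) = (6,7) ∈ E(G2) ✓
  (5,8) → (φ(5),φ(8)) = (7,8) ∈ E(G2) ✓
  (6,8) → (φ(6),φ(8)) = (1,8) ∈ E(G2) ✓
  (7,8) → (φ(7),φ(8)) = (6,8) ∈ E(G2) ✓
All 25 edges of G1 map to edges of G2, and |E(G1)| = |E(G2)| = 25, so φ is a bijection on edges as well as vertices. Hence G1 ≅ G2.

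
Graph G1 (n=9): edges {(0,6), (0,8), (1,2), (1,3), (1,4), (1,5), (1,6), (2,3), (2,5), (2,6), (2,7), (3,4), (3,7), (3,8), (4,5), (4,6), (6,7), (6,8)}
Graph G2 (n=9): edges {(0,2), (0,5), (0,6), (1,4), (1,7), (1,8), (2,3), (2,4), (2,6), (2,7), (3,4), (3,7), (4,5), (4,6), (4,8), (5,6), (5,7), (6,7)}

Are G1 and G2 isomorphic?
Yes, isomorphic

The graphs are isomorphic.
One valid mapping φ: V(G1) → V(G2): 0→8, 1→6, 2→2, 3→7, 4→5, 5→0, 6→4, 7→3, 8→1

Verify φ preserves adjacency — for each edge of G1, its image is an edge of G2:
  (0,6) → (φ(0),φ(6)) = (4,8) ∈ E(G2) ✓
  (0,8) → (φ(0),φ(8)) = (1,8) ∈ E(G2) ✓
  (1,2) → (φ(1),φ(2)) = (2,6) ∈ E(G2) ✓
  (1,3) → (φ(1),φ(3)) = (6,7) ∈ E(G2) ✓
  (1,4) → (φ(1),φ(4)) = (5,6) ∈ E(G2) ✓
  (1,5) → (φ(1),φ(5)) = (0,6) ∈ E(G2) ✓
  (1,6) → (φ(1),φ(6)) = (4,6) ∈ E(G2) ✓
  (2,3) → (φ(2),φ(3)) = (2,7) ∈ E(G2) ✓
  (2,5) → (φ(2),φ(5)) = (0,2) ∈ E(G2) ✓
  (2,6) → (φ(2),φ(6)) = (2,4) ∈ E(G2) ✓
  (2,7) → (φ(2),φ(7)) = (2,3) ∈ E(G2) ✓
  (3,4) → (φ(3),φ(4)) = (5,7) ∈ E(G2) ✓
  (3,7) → (φ(3),φ(7)) = (3,7) ∈ E(G2) ✓
  (3,8) → (φ(3),φ(8)) = (1,7) ∈ E(G2) ✓
  (4,5) → (φ(4),φ(5)) = (0,5) ∈ E(G2) ✓
  (4,6) → (φ(4),φ(6)) = (4,5) ∈ E(G2) ✓
  (6,7) → (φ(6),φ(7)) = (3,4) ∈ E(G2) ✓
  (6,8) → (φ(6),φ(8)) = (1,4) ∈ E(G2) ✓
All 18 edges of G1 map to edges of G2, and |E(G1)| = |E(G2)| = 18, so φ is a bijection on edges as well as vertices. Hence G1 ≅ G2.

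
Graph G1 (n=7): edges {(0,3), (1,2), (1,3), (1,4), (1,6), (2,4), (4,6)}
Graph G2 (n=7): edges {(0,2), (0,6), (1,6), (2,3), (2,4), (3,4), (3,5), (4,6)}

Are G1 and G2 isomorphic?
No, not isomorphic

The graphs are NOT isomorphic.

Connected components of G1: 2 component(s) with vertex sets [[5], [0, 1, 2, 3, 4, 6]], sizes [1, 6].
Connected components of G2: 1 component(s) with vertex sets [[0, 1, 2, 3, 4, 5, 6]], sizes [7].
The number of connected components (and the multiset of component sizes) is an isomorphism invariant — an isomorphism maps each component of G1 bijectively onto a component of G2. Since G1 has 2 component(s) and G2 has 1, they cannot be isomorphic.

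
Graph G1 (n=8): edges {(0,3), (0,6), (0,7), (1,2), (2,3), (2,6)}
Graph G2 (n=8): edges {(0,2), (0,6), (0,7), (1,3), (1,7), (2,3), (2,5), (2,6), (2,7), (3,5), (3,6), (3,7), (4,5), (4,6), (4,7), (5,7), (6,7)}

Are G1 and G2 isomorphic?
No, not isomorphic

The graphs are NOT isomorphic.

Counting triangles (3-cliques): G1 has 0, G2 has 13.
Triangle count is an isomorphism invariant, so differing triangle counts rule out isomorphism.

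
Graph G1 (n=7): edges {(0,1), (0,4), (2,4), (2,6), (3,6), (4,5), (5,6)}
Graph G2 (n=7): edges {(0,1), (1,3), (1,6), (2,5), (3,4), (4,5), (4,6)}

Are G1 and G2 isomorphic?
Yes, isomorphic

The graphs are isomorphic.
One valid mapping φ: V(G1) → V(G2): 0→5, 1→2, 2→6, 3→0, 4→4, 5→3, 6→1

Verify φ preserves adjacency — for each edge of G1, its image is an edge of G2:
  (0,1) → (φ(0),φ(1)) = (2,5) ∈ E(G2) ✓
  (0,4) → (φ(0),φ(4)) = (4,5) ∈ E(G2) ✓
  (2,4) → (φ(2),φ(4)) = (4,6) ∈ E(G2) ✓
  (2,6) → (φ(2),φ(6)) = (1,6) ∈ E(G2) ✓
  (3,6) → (φ(3),φ(6)) = (0,1) ∈ E(G2) ✓
  (4,5) → (φ(4),φ(5)) = (3,4) ∈ E(G2) ✓
  (5,6) → (φ(5),φ(6)) = (1,3) ∈ E(G2) ✓
All 7 edges of G1 map to edges of G2, and |E(G1)| = |E(G2)| = 7, so φ is a bijection on edges as well as vertices. Hence G1 ≅ G2.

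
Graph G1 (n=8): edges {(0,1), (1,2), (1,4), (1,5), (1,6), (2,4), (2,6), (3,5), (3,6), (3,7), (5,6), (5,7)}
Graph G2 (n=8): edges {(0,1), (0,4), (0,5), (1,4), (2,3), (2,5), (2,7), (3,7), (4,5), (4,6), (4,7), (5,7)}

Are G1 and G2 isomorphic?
Yes, isomorphic

The graphs are isomorphic.
One valid mapping φ: V(G1) → V(G2): 0→6, 1→4, 2→0, 3→2, 4→1, 5→7, 6→5, 7→3

Verify φ preserves adjacency — for each edge of G1, its image is an edge of G2:
  (0,1) → (φ(0),φ(1)) = (4,6) ∈ E(G2) ✓
  (1,2) → (φ(1),φ(2)) = (0,4) ∈ E(G2) ✓
  (1,4) → (φ(1),φ(4)) = (1,4) ∈ E(G2) ✓
  (1,5) → (φ(1),φ(5)) = (4,7) ∈ E(G2) ✓
  (1,6) → (φ(1),φ(6)) = (4,5) ∈ E(G2) ✓
  (2,4) → (φ(2),φ(4)) = (0,1) ∈ E(G2) ✓
  (2,6) → (φ(2),φ(6)) = (0,5) ∈ E(G2) ✓
  (3,5) → (φ(3),φ(5)) = (2,7) ∈ E(G2) ✓
  (3,6) → (φ(3),φ(6)) = (2,5) ∈ E(G2) ✓
  (3,7) → (φ(3),φ(7)) = (2,3) ∈ E(G2) ✓
  (5,6) → (φ(5),φ(6)) = (5,7) ∈ E(G2) ✓
  (5,7) → (φ(5),φ(7)) = (3,7) ∈ E(G2) ✓
All 12 edges of G1 map to edges of G2, and |E(G1)| = |E(G2)| = 12, so φ is a bijection on edges as well as vertices. Hence G1 ≅ G2.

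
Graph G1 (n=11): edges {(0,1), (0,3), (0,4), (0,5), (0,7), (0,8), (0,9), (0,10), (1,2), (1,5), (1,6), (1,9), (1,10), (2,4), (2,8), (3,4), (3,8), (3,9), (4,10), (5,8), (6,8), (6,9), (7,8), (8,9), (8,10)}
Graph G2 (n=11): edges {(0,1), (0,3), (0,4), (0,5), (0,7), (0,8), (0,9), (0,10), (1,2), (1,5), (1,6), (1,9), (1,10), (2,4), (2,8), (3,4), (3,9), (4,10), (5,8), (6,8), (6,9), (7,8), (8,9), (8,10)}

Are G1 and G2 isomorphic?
No, not isomorphic

The graphs are NOT isomorphic.

Counting edges: G1 has 25 edge(s); G2 has 24 edge(s).
Edge count is an isomorphism invariant (a bijection on vertices induces a bijection on edges), so differing edge counts rule out isomorphism.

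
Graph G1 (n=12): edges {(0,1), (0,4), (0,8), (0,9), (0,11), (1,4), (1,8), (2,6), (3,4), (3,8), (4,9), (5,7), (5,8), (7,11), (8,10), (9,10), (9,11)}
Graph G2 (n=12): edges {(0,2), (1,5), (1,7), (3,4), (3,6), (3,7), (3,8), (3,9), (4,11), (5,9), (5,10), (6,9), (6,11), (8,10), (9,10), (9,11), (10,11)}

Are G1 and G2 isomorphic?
Yes, isomorphic

The graphs are isomorphic.
One valid mapping φ: V(G1) → V(G2): 0→9, 1→6, 2→0, 3→4, 4→11, 5→7, 6→2, 7→1, 8→3, 9→10, 10→8, 11→5

Verify φ preserves adjacency — for each edge of G1, its image is an edge of G2:
  (0,1) → (φ(0),φ(1)) = (6,9) ∈ E(G2) ✓
  (0,4) → (φ(0),φ(4)) = (9,11) ∈ E(G2) ✓
  (0,8) → (φ(0),φ(8)) = (3,9) ∈ E(G2) ✓
  (0,9) → (φ(0),φ(9)) = (9,10) ∈ E(G2) ✓
  (0,11) → (φ(0),φ(11)) = (5,9) ∈ E(G2) ✓
  (1,4) → (φ(1),φ(4)) = (6,11) ∈ E(G2) ✓
  (1,8) → (φ(1),φ(8)) = (3,6) ∈ E(G2) ✓
  (2,6) → (φ(2),φ(6)) = (0,2) ∈ E(G2) ✓
  (3,4) → (φ(3),φ(4)) = (4,11) ∈ E(G2) ✓
  (3,8) → (φ(3),φ(8)) = (3,4) ∈ E(G2) ✓
  (4,9) → (φ(4),φ(9)) = (10,11) ∈ E(G2) ✓
  (5,7) → (φ(5),φ(7)) = (1,7) ∈ E(G2) ✓
  (5,8) → (φ(5),φ(8)) = (3,7) ∈ E(G2) ✓
  (7,11) → (φ(7),φ(11)) = (1,5) ∈ E(G2) ✓
  (8,10) → (φ(8),φ(10)) = (3,8) ∈ E(G2) ✓
  (9,10) → (φ(9),φ(10)) = (8,10) ∈ E(G2) ✓
  (9,11) → (φ(9),φ(11)) = (5,10) ∈ E(G2) ✓
All 17 edges of G1 map to edges of G2, and |E(G1)| = |E(G2)| = 17, so φ is a bijection on edges as well as vertices. Hence G1 ≅ G2.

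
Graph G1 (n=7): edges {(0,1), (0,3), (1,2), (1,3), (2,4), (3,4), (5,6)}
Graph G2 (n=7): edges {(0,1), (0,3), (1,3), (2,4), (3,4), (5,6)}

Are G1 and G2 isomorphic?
No, not isomorphic

The graphs are NOT isomorphic.

Counting edges: G1 has 7 edge(s); G2 has 6 edge(s).
Edge count is an isomorphism invariant (a bijection on vertices induces a bijection on edges), so differing edge counts rule out isomorphism.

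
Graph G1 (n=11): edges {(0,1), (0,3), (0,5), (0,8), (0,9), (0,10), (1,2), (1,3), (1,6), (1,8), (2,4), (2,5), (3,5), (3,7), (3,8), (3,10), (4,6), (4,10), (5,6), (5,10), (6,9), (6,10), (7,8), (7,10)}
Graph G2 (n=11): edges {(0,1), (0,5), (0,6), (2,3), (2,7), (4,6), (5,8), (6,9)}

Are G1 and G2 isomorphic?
No, not isomorphic

The graphs are NOT isomorphic.

Connected components of G1: 1 component(s) with vertex sets [[0, 1, 2, 3, 4, 5, 6, 7, 8, 9, 10]], sizes [11].
Connected components of G2: 3 component(s) with vertex sets [[10], [2, 3, 7], [0, 1, 4, 5, 6, 8, 9]], sizes [1, 3, 7].
The number of connected components (and the multiset of component sizes) is an isomorphism invariant — an isomorphism maps each component of G1 bijectively onto a component of G2. Since G1 has 1 component(s) and G2 has 3, they cannot be isomorphic.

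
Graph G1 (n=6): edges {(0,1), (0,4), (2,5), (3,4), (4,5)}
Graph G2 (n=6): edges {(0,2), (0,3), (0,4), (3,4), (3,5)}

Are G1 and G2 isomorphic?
No, not isomorphic

The graphs are NOT isomorphic.

Connected components of G1: 1 component(s) with vertex sets [[0, 1, 2, 3, 4, 5]], sizes [6].
Connected components of G2: 2 component(s) with vertex sets [[1], [0, 2, 3, 4, 5]], sizes [1, 5].
The number of connected components (and the multiset of component sizes) is an isomorphism invariant — an isomorphism maps each component of G1 bijectively onto a component of G2. Since G1 has 1 component(s) and G2 has 2, they cannot be isomorphic.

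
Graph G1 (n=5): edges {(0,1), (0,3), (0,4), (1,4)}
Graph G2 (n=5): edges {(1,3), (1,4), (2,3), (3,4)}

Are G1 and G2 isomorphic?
Yes, isomorphic

The graphs are isomorphic.
One valid mapping φ: V(G1) → V(G2): 0→3, 1→1, 2→0, 3→2, 4→4

Verify φ preserves adjacency — for each edge of G1, its image is an edge of G2:
  (0,1) → (φ(0),φ(1)) = (1,3) ∈ E(G2) ✓
  (0,3) → (φ(0),φ(3)) = (2,3) ∈ E(G2) ✓
  (0,4) → (φ(0),φ(4)) = (3,4) ∈ E(G2) ✓
  (1,4) → (φ(1),φ(4)) = (1,4) ∈ E(G2) ✓
All 4 edges of G1 map to edges of G2, and |E(G1)| = |E(G2)| = 4, so φ is a bijection on edges as well as vertices. Hence G1 ≅ G2.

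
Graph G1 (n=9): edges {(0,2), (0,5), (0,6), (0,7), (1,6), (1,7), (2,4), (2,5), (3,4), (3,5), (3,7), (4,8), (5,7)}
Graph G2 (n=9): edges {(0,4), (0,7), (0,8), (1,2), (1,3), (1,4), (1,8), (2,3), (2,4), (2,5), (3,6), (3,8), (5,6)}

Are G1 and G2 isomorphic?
Yes, isomorphic

The graphs are isomorphic.
One valid mapping φ: V(G1) → V(G2): 0→2, 1→6, 2→4, 3→8, 4→0, 5→1, 6→5, 7→3, 8→7

Verify φ preserves adjacency — for each edge of G1, its image is an edge of G2:
  (0,2) → (φ(0),φ(2)) = (2,4) ∈ E(G2) ✓
  (0,5) → (φ(0),φ(5)) = (1,2) ∈ E(G2) ✓
  (0,6) → (φ(0),φ(6)) = (2,5) ∈ E(G2) ✓
  (0,7) → (φ(0),φ(7)) = (2,3) ∈ E(G2) ✓
  (1,6) → (φ(1),φ(6)) = (5,6) ∈ E(G2) ✓
  (1,7) → (φ(1),φ(7)) = (3,6) ∈ E(G2) ✓
  (2,4) → (φ(2),φ(4)) = (0,4) ∈ E(G2) ✓
  (2,5) → (φ(2),φ(5)) = (1,4) ∈ E(G2) ✓
  (3,4) → (φ(3),φ(4)) = (0,8) ∈ E(G2) ✓
  (3,5) → (φ(3),φ(5)) = (1,8) ∈ E(G2) ✓
  (3,7) → (φ(3),φ(7)) = (3,8) ∈ E(G2) ✓
  (4,8) → (φ(4),φ(8)) = (0,7) ∈ E(G2) ✓
  (5,7) → (φ(5),φ(7)) = (1,3) ∈ E(G2) ✓
All 13 edges of G1 map to edges of G2, and |E(G1)| = |E(G2)| = 13, so φ is a bijection on edges as well as vertices. Hence G1 ≅ G2.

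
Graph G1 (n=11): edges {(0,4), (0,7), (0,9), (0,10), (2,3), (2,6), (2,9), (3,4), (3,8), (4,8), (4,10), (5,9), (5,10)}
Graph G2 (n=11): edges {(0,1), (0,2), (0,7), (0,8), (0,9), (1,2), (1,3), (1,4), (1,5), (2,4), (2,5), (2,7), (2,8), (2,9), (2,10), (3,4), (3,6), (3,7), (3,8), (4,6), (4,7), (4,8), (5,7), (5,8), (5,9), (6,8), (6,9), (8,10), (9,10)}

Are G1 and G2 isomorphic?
No, not isomorphic

The graphs are NOT isomorphic.

Counting triangles (3-cliques): G1 has 2, G2 has 19.
Triangle count is an isomorphism invariant, so differing triangle counts rule out isomorphism.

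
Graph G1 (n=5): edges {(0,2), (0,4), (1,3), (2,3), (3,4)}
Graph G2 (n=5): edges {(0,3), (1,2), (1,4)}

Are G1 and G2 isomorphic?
No, not isomorphic

The graphs are NOT isomorphic.

Degrees in G1: deg(0)=2, deg(1)=1, deg(2)=2, deg(3)=3, deg(4)=2.
Sorted degree sequence of G1: [3, 2, 2, 2, 1].
Degrees in G2: deg(0)=1, deg(1)=2, deg(2)=1, deg(3)=1, deg(4)=1.
Sorted degree sequence of G2: [2, 1, 1, 1, 1].
The (sorted) degree sequence is an isomorphism invariant, so since G1 and G2 have different degree sequences they cannot be isomorphic.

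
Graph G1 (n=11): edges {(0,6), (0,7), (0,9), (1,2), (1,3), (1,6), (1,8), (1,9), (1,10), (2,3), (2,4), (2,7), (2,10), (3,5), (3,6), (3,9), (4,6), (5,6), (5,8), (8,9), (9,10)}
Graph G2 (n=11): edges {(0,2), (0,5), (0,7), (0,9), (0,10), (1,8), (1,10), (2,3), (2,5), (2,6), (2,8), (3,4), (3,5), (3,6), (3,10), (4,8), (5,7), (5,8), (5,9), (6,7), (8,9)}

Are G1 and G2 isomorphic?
Yes, isomorphic

The graphs are isomorphic.
One valid mapping φ: V(G1) → V(G2): 0→10, 1→5, 2→8, 3→2, 4→4, 5→6, 6→3, 7→1, 8→7, 9→0, 10→9

Verify φ preserves adjacency — for each edge of G1, its image is an edge of G2:
  (0,6) → (φ(0),φ(6)) = (3,10) ∈ E(G2) ✓
  (0,7) → (φ(0),φ(7)) = (1,10) ∈ E(G2) ✓
  (0,9) → (φ(0),φ(9)) = (0,10) ∈ E(G2) ✓
  (1,2) → (φ(1),φ(2)) = (5,8) ∈ E(G2) ✓
  (1,3) → (φ(1),φ(3)) = (2,5) ∈ E(G2) ✓
  (1,6) → (φ(1),φ(6)) = (3,5) ∈ E(G2) ✓
  (1,8) → (φ(1),φ(8)) = (5,7) ∈ E(G2) ✓
  (1,9) → (φ(1),φ(9)) = (0,5) ∈ E(G2) ✓
  (1,10) → (φ(1),φ(10)) = (5,9) ∈ E(G2) ✓
  (2,3) → (φ(2),φ(3)) = (2,8) ∈ E(G2) ✓
  (2,4) → (φ(2),φ(4)) = (4,8) ∈ E(G2) ✓
  (2,7) → (φ(2),φ(7)) = (1,8) ∈ E(G2) ✓
  (2,10) → (φ(2),φ(10)) = (8,9) ∈ E(G2) ✓
  (3,5) → (φ(3),φ(5)) = (2,6) ∈ E(G2) ✓
  (3,6) → (φ(3),φ(6)) = (2,3) ∈ E(G2) ✓
  (3,9) → (φ(3),φ(9)) = (0,2) ∈ E(G2) ✓
  (4,6) → (φ(4),φ(6)) = (3,4) ∈ E(G2) ✓
  (5,6) → (φ(5),φ(6)) = (3,6) ∈ E(G2) ✓
  (5,8) → (φ(5),φ(8)) = (6,7) ∈ E(G2) ✓
  (8,9) → (φ(8),φ(9)) = (0,7) ∈ E(G2) ✓
  (9,10) → (φ(9),φ(10)) = (0,9) ∈ E(G2) ✓
All 21 edges of G1 map to edges of G2, and |E(G1)| = |E(G2)| = 21, so φ is a bijection on edges as well as vertices. Hence G1 ≅ G2.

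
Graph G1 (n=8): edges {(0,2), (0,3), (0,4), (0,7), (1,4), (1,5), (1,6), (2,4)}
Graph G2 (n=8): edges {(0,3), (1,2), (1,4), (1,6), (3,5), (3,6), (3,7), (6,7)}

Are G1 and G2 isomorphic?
Yes, isomorphic

The graphs are isomorphic.
One valid mapping φ: V(G1) → V(G2): 0→3, 1→1, 2→7, 3→5, 4→6, 5→4, 6→2, 7→0

Verify φ preserves adjacency — for each edge of G1, its image is an edge of G2:
  (0,2) → (φ(0),φ(2)) = (3,7) ∈ E(G2) ✓
  (0,3) → (φ(0),φ(3)) = (3,5) ∈ E(G2) ✓
  (0,4) → (φ(0),φ(4)) = (3,6) ∈ E(G2) ✓
  (0,7) → (φ(0),φ(7)) = (0,3) ∈ E(G2) ✓
  (1,4) → (φ(1),φ(4)) = (1,6) ∈ E(G2) ✓
  (1,5) → (φ(1),φ(5)) = (1,4) ∈ E(G2) ✓
  (1,6) → (φ(1),φ(6)) = (1,2) ∈ E(G2) ✓
  (2,4) → (φ(2),φ(4)) = (6,7) ∈ E(G2) ✓
All 8 edges of G1 map to edges of G2, and |E(G1)| = |E(G2)| = 8, so φ is a bijection on edges as well as vertices. Hence G1 ≅ G2.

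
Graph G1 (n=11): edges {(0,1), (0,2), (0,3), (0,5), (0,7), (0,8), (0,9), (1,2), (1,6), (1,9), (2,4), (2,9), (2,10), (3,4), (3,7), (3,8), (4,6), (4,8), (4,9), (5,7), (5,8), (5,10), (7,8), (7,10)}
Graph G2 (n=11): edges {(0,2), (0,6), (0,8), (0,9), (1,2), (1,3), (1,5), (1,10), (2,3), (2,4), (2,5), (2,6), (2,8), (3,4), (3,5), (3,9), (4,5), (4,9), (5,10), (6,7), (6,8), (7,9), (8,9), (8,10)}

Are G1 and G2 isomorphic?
Yes, isomorphic

The graphs are isomorphic.
One valid mapping φ: V(G1) → V(G2): 0→2, 1→6, 2→8, 3→4, 4→9, 5→1, 6→7, 7→5, 8→3, 9→0, 10→10

Verify φ preserves adjacency — for each edge of G1, its image is an edge of G2:
  (0,1) → (φ(0),φ(1)) = (2,6) ∈ E(G2) ✓
  (0,2) → (φ(0),φ(2)) = (2,8) ∈ E(G2) ✓
  (0,3) → (φ(0),φ(3)) = (2,4) ∈ E(G2) ✓
  (0,5) → (φ(0),φ(5)) = (1,2) ∈ E(G2) ✓
  (0,7) → (φ(0),φ(7)) = (2,5) ∈ E(G2) ✓
  (0,8) → (φ(0),φ(8)) = (2,3) ∈ E(G2) ✓
  (0,9) → (φ(0),φ(9)) = (0,2) ∈ E(G2) ✓
  (1,2) → (φ(1),φ(2)) = (6,8) ∈ E(G2) ✓
  (1,6) → (φ(1),φ(6)) = (6,7) ∈ E(G2) ✓
  (1,9) → (φ(1),φ(9)) = (0,6) ∈ E(G2) ✓
  (2,4) → (φ(2),φ(4)) = (8,9) ∈ E(G2) ✓
  (2,9) → (φ(2),φ(9)) = (0,8) ∈ E(G2) ✓
  (2,10) → (φ(2),φ(10)) = (8,10) ∈ E(G2) ✓
  (3,4) → (φ(3),φ(4)) = (4,9) ∈ E(G2) ✓
  (3,7) → (φ(3),φ(7)) = (4,5) ∈ E(G2) ✓
  (3,8) → (φ(3),φ(8)) = (3,4) ∈ E(G2) ✓
  (4,6) → (φ(4),φ(6)) = (7,9) ∈ E(G2) ✓
  (4,8) → (φ(4),φ(8)) = (3,9) ∈ E(G2) ✓
  (4,9) → (φ(4),φ(9)) = (0,9) ∈ E(G2) ✓
  (5,7) → (φ(5),φ(7)) = (1,5) ∈ E(G2) ✓
  (5,8) → (φ(5),φ(8)) = (1,3) ∈ E(G2) ✓
  (5,10) → (φ(5),φ(10)) = (1,10) ∈ E(G2) ✓
  (7,8) → (φ(7),φ(8)) = (3,5) ∈ E(G2) ✓
  (7,10) → (φ(7),φ(10)) = (5,10) ∈ E(G2) ✓
All 24 edges of G1 map to edges of G2, and |E(G1)| = |E(G2)| = 24, so φ is a bijection on edges as well as vertices. Hence G1 ≅ G2.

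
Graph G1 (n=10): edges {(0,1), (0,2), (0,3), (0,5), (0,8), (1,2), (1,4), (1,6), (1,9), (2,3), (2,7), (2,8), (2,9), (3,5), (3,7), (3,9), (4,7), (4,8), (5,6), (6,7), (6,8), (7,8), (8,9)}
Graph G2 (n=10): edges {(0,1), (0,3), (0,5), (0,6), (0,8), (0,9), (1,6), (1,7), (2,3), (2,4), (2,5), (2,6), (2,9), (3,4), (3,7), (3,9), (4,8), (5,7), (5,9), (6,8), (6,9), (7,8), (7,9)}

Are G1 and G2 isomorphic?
Yes, isomorphic

The graphs are isomorphic.
One valid mapping φ: V(G1) → V(G2): 0→3, 1→7, 2→9, 3→2, 4→1, 5→4, 6→8, 7→6, 8→0, 9→5

Verify φ preserves adjacency — for each edge of G1, its image is an edge of G2:
  (0,1) → (φ(0),φ(1)) = (3,7) ∈ E(G2) ✓
  (0,2) → (φ(0),φ(2)) = (3,9) ∈ E(G2) ✓
  (0,3) → (φ(0),φ(3)) = (2,3) ∈ E(G2) ✓
  (0,5) → (φ(0),φ(5)) = (3,4) ∈ E(G2) ✓
  (0,8) → (φ(0),φ(8)) = (0,3) ∈ E(G2) ✓
  (1,2) → (φ(1),φ(2)) = (7,9) ∈ E(G2) ✓
  (1,4) → (φ(1),φ(4)) = (1,7) ∈ E(G2) ✓
  (1,6) → (φ(1),φ(6)) = (7,8) ∈ E(G2) ✓
  (1,9) → (φ(1),φ(9)) = (5,7) ∈ E(G2) ✓
  (2,3) → (φ(2),φ(3)) = (2,9) ∈ E(G2) ✓
  (2,7) → (φ(2),φ(7)) = (6,9) ∈ E(G2) ✓
  (2,8) → (φ(2),φ(8)) = (0,9) ∈ E(G2) ✓
  (2,9) → (φ(2),φ(9)) = (5,9) ∈ E(G2) ✓
  (3,5) → (φ(3),φ(5)) = (2,4) ∈ E(G2) ✓
  (3,7) → (φ(3),φ(7)) = (2,6) ∈ E(G2) ✓
  (3,9) → (φ(3),φ(9)) = (2,5) ∈ E(G2) ✓
  (4,7) → (φ(4),φ(7)) = (1,6) ∈ E(G2) ✓
  (4,8) → (φ(4),φ(8)) = (0,1) ∈ E(G2) ✓
  (5,6) → (φ(5),φ(6)) = (4,8) ∈ E(G2) ✓
  (6,7) → (φ(6),φ(7)) = (6,8) ∈ E(G2) ✓
  (6,8) → (φ(6),φ(8)) = (0,8) ∈ E(G2) ✓
  (7,8) → (φ(7),φ(8)) = (0,6) ∈ E(G2) ✓
  (8,9) → (φ(8),φ(9)) = (0,5) ∈ E(G2) ✓
All 23 edges of G1 map to edges of G2, and |E(G1)| = |E(G2)| = 23, so φ is a bijection on edges as well as vertices. Hence G1 ≅ G2.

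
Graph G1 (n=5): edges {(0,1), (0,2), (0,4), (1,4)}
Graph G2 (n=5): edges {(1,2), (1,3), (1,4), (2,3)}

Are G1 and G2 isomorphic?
Yes, isomorphic

The graphs are isomorphic.
One valid mapping φ: V(G1) → V(G2): 0→1, 1→3, 2→4, 3→0, 4→2

Verify φ preserves adjacency — for each edge of G1, its image is an edge of G2:
  (0,1) → (φ(0),φ(1)) = (1,3) ∈ E(G2) ✓
  (0,2) → (φ(0),φ(2)) = (1,4) ∈ E(G2) ✓
  (0,4) → (φ(0),φ(4)) = (1,2) ∈ E(G2) ✓
  (1,4) → (φ(1),φ(4)) = (2,3) ∈ E(G2) ✓
All 4 edges of G1 map to edges of G2, and |E(G1)| = |E(G2)| = 4, so φ is a bijection on edges as well as vertices. Hence G1 ≅ G2.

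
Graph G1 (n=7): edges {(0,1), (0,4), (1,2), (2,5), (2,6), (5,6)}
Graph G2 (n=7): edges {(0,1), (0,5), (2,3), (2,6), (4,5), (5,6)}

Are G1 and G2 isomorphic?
No, not isomorphic

The graphs are NOT isomorphic.

Degrees in G1: deg(0)=2, deg(1)=2, deg(2)=3, deg(3)=0, deg(4)=1, deg(5)=2, deg(6)=2.
Sorted degree sequence of G1: [3, 2, 2, 2, 2, 1, 0].
Degrees in G2: deg(0)=2, deg(1)=1, deg(2)=2, deg(3)=1, deg(4)=1, deg(5)=3, deg(6)=2.
Sorted degree sequence of G2: [3, 2, 2, 2, 1, 1, 1].
The (sorted) degree sequence is an isomorphism invariant, so since G1 and G2 have different degree sequences they cannot be isomorphic.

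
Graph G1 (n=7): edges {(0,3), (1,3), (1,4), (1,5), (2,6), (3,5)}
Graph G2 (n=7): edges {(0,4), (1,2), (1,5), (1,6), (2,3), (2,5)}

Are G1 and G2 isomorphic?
Yes, isomorphic

The graphs are isomorphic.
One valid mapping φ: V(G1) → V(G2): 0→6, 1→2, 2→4, 3→1, 4→3, 5→5, 6→0

Verify φ preserves adjacency — for each edge of G1, its image is an edge of G2:
  (0,3) → (φ(0),φ(3)) = (1,6) ∈ E(G2) ✓
  (1,3) → (φ(1),φ(3)) = (1,2) ∈ E(G2) ✓
  (1,4) → (φ(1),φ(4)) = (2,3) ∈ E(G2) ✓
  (1,5) → (φ(1),φ(5)) = (2,5) ∈ E(G2) ✓
  (2,6) → (φ(2),φ(6)) = (0,4) ∈ E(G2) ✓
  (3,5) → (φ(3),φ(5)) = (1,5) ∈ E(G2) ✓
All 6 edges of G1 map to edges of G2, and |E(G1)| = |E(G2)| = 6, so φ is a bijection on edges as well as vertices. Hence G1 ≅ G2.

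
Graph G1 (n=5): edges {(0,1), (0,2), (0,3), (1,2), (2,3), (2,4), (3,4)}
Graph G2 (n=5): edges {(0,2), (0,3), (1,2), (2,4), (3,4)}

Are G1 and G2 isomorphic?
No, not isomorphic

The graphs are NOT isomorphic.

Counting edges: G1 has 7 edge(s); G2 has 5 edge(s).
Edge count is an isomorphism invariant (a bijection on vertices induces a bijection on edges), so differing edge counts rule out isomorphism.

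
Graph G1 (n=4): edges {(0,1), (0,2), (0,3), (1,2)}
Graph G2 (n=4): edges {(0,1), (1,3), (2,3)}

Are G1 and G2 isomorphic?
No, not isomorphic

The graphs are NOT isomorphic.

Degrees in G1: deg(0)=3, deg(1)=2, deg(2)=2, deg(3)=1.
Sorted degree sequence of G1: [3, 2, 2, 1].
Degrees in G2: deg(0)=1, deg(1)=2, deg(2)=1, deg(3)=2.
Sorted degree sequence of G2: [2, 2, 1, 1].
The (sorted) degree sequence is an isomorphism invariant, so since G1 and G2 have different degree sequences they cannot be isomorphic.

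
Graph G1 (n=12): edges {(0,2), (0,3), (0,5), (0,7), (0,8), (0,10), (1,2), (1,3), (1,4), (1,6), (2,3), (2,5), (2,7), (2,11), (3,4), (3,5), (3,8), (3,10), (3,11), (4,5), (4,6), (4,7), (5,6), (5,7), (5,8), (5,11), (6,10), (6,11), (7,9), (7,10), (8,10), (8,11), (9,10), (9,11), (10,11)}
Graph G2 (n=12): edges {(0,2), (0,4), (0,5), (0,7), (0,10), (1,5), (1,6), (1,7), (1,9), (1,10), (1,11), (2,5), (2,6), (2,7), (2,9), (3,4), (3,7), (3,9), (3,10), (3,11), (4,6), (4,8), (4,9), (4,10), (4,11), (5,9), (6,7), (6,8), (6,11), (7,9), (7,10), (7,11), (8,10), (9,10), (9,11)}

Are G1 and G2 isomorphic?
Yes, isomorphic

The graphs are isomorphic.
One valid mapping φ: V(G1) → V(G2): 0→11, 1→5, 2→1, 3→9, 4→2, 5→7, 6→0, 7→6, 8→3, 9→8, 10→4, 11→10

Verify φ preserves adjacency — for each edge of G1, its image is an edge of G2:
  (0,2) → (φ(0),φ(2)) = (1,11) ∈ E(G2) ✓
  (0,3) → (φ(0),φ(3)) = (9,11) ∈ E(G2) ✓
  (0,5) → (φ(0),φ(5)) = (7,11) ∈ E(G2) ✓
  (0,7) → (φ(0),φ(7)) = (6,11) ∈ E(G2) ✓
  (0,8) → (φ(0),φ(8)) = (3,11) ∈ E(G2) ✓
  (0,10) → (φ(0),φ(10)) = (4,11) ∈ E(G2) ✓
  (1,2) → (φ(1),φ(2)) = (1,5) ∈ E(G2) ✓
  (1,3) → (φ(1),φ(3)) = (5,9) ∈ E(G2) ✓
  (1,4) → (φ(1),φ(4)) = (2,5) ∈ E(G2) ✓
  (1,6) → (φ(1),φ(6)) = (0,5) ∈ E(G2) ✓
  (2,3) → (φ(2),φ(3)) = (1,9) ∈ E(G2) ✓
  (2,5) → (φ(2),φ(5)) = (1,7) ∈ E(G2) ✓
  (2,7) → (φ(2),φ(7)) = (1,6) ∈ E(G2) ✓
  (2,11) → (φ(2),φ(11)) = (1,10) ∈ E(G2) ✓
  (3,4) → (φ(3),φ(4)) = (2,9) ∈ E(G2) ✓
  (3,5) → (φ(3),φ(5)) = (7,9) ∈ E(G2) ✓
  (3,8) → (φ(3),φ(8)) = (3,9) ∈ E(G2) ✓
  (3,10) → (φ(3),φ(10)) = (4,9) ∈ E(G2) ✓
  (3,11) → (φ(3),φ(11)) = (9,10) ∈ E(G2) ✓
  (4,5) → (φ(4),φ(5)) = (2,7) ∈ E(G2) ✓
  (4,6) → (φ(4),φ(6)) = (0,2) ∈ E(G2) ✓
  (4,7) → (φ(4),φ(7)) = (2,6) ∈ E(G2) ✓
  (5,6) → (φ(5),φ(6)) = (0,7) ∈ E(G2) ✓
  (5,7) → (φ(5),φ(7)) = (6,7) ∈ E(G2) ✓
  (5,8) → (φ(5),φ(8)) = (3,7) ∈ E(G2) ✓
  (5,11) → (φ(5),φ(11)) = (7,10) ∈ E(G2) ✓
  (6,10) → (φ(6),φ(10)) = (0,4) ∈ E(G2) ✓
  (6,11) → (φ(6),φ(11)) = (0,10) ∈ E(G2) ✓
  (7,9) → (φ(7),φ(9)) = (6,8) ∈ E(G2) ✓
  (7,10) → (φ(7),φ(10)) = (4,6) ∈ E(G2) ✓
  (8,10) → (φ(8),φ(10)) = (3,4) ∈ E(G2) ✓
  (8,11) → (φ(8),φ(11)) = (3,10) ∈ E(G2) ✓
  (9,10) → (φ(9),φ(10)) = (4,8) ∈ E(G2) ✓
  (9,11) → (φ(9),φ(11)) = (8,10) ∈ E(G2) ✓
  (10,11) → (φ(10),φ(11)) = (4,10) ∈ E(G2) ✓
All 35 edges of G1 map to edges of G2, and |E(G1)| = |E(G2)| = 35, so φ is a bijection on edges as well as vertices. Hence G1 ≅ G2.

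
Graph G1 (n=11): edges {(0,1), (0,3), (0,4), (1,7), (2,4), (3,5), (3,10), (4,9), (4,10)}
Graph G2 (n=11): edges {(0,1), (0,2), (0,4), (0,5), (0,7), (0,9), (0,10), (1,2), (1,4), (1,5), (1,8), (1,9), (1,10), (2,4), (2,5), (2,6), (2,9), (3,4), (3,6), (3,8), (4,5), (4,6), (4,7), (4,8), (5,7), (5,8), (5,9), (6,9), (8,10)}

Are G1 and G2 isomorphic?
No, not isomorphic

The graphs are NOT isomorphic.

Counting triangles (3-cliques): G1 has 0, G2 has 28.
Triangle count is an isomorphism invariant, so differing triangle counts rule out isomorphism.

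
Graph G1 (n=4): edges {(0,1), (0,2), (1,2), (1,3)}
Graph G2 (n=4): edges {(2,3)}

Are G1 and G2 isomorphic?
No, not isomorphic

The graphs are NOT isomorphic.

Degrees in G1: deg(0)=2, deg(1)=3, deg(2)=2, deg(3)=1.
Sorted degree sequence of G1: [3, 2, 2, 1].
Degrees in G2: deg(0)=0, deg(1)=0, deg(2)=1, deg(3)=1.
Sorted degree sequence of G2: [1, 1, 0, 0].
The (sorted) degree sequence is an isomorphism invariant, so since G1 and G2 have different degree sequences they cannot be isomorphic.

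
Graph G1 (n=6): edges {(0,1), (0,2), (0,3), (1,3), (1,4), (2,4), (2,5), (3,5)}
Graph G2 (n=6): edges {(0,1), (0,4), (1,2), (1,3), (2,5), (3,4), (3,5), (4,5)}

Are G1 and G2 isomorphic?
Yes, isomorphic

The graphs are isomorphic.
One valid mapping φ: V(G1) → V(G2): 0→3, 1→4, 2→1, 3→5, 4→0, 5→2

Verify φ preserves adjacency — for each edge of G1, its image is an edge of G2:
  (0,1) → (φ(0),φ(1)) = (3,4) ∈ E(G2) ✓
  (0,2) → (φ(0),φ(2)) = (1,3) ∈ E(G2) ✓
  (0,3) → (φ(0),φ(3)) = (3,5) ∈ E(G2) ✓
  (1,3) → (φ(1),φ(3)) = (4,5) ∈ E(G2) ✓
  (1,4) → (φ(1),φ(4)) = (0,4) ∈ E(G2) ✓
  (2,4) → (φ(2),φ(4)) = (0,1) ∈ E(G2) ✓
  (2,5) → (φ(2),φ(5)) = (1,2) ∈ E(G2) ✓
  (3,5) → (φ(3),φ(5)) = (2,5) ∈ E(G2) ✓
All 8 edges of G1 map to edges of G2, and |E(G1)| = |E(G2)| = 8, so φ is a bijection on edges as well as vertices. Hence G1 ≅ G2.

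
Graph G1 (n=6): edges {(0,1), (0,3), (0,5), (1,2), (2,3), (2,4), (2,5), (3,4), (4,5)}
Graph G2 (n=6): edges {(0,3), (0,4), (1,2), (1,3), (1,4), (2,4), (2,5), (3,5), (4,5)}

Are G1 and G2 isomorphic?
Yes, isomorphic

The graphs are isomorphic.
One valid mapping φ: V(G1) → V(G2): 0→3, 1→0, 2→4, 3→1, 4→2, 5→5

Verify φ preserves adjacency — for each edge of G1, its image is an edge of G2:
  (0,1) → (φ(0),φ(1)) = (0,3) ∈ E(G2) ✓
  (0,3) → (φ(0),φ(3)) = (1,3) ∈ E(G2) ✓
  (0,5) → (φ(0),φ(5)) = (3,5) ∈ E(G2) ✓
  (1,2) → (φ(1),φ(2)) = (0,4) ∈ E(G2) ✓
  (2,3) → (φ(2),φ(3)) = (1,4) ∈ E(G2) ✓
  (2,4) → (φ(2),φ(4)) = (2,4) ∈ E(G2) ✓
  (2,5) → (φ(2),φ(5)) = (4,5) ∈ E(G2) ✓
  (3,4) → (φ(3),φ(4)) = (1,2) ∈ E(G2) ✓
  (4,5) → (φ(4),φ(5)) = (2,5) ∈ E(G2) ✓
All 9 edges of G1 map to edges of G2, and |E(G1)| = |E(G2)| = 9, so φ is a bijection on edges as well as vertices. Hence G1 ≅ G2.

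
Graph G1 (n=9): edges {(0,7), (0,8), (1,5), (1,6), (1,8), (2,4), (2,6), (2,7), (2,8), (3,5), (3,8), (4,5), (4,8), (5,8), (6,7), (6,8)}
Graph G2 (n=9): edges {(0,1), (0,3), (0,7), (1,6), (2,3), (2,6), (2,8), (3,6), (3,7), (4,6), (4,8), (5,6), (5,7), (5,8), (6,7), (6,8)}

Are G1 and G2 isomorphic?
Yes, isomorphic

The graphs are isomorphic.
One valid mapping φ: V(G1) → V(G2): 0→1, 1→5, 2→3, 3→4, 4→2, 5→8, 6→7, 7→0, 8→6

Verify φ preserves adjacency — for each edge of G1, its image is an edge of G2:
  (0,7) → (φ(0),φ(7)) = (0,1) ∈ E(G2) ✓
  (0,8) → (φ(0),φ(8)) = (1,6) ∈ E(G2) ✓
  (1,5) → (φ(1),φ(5)) = (5,8) ∈ E(G2) ✓
  (1,6) → (φ(1),φ(6)) = (5,7) ∈ E(G2) ✓
  (1,8) → (φ(1),φ(8)) = (5,6) ∈ E(G2) ✓
  (2,4) → (φ(2),φ(4)) = (2,3) ∈ E(G2) ✓
  (2,6) → (φ(2),φ(6)) = (3,7) ∈ E(G2) ✓
  (2,7) → (φ(2),φ(7)) = (0,3) ∈ E(G2) ✓
  (2,8) → (φ(2),φ(8)) = (3,6) ∈ E(G2) ✓
  (3,5) → (φ(3),φ(5)) = (4,8) ∈ E(G2) ✓
  (3,8) → (φ(3),φ(8)) = (4,6) ∈ E(G2) ✓
  (4,5) → (φ(4),φ(5)) = (2,8) ∈ E(G2) ✓
  (4,8) → (φ(4),φ(8)) = (2,6) ∈ E(G2) ✓
  (5,8) → (φ(5),φ(8)) = (6,8) ∈ E(G2) ✓
  (6,7) → (φ(6),φ(7)) = (0,7) ∈ E(G2) ✓
  (6,8) → (φ(6),φ(8)) = (6,7) ∈ E(G2) ✓
All 16 edges of G1 map to edges of G2, and |E(G1)| = |E(G2)| = 16, so φ is a bijection on edges as well as vertices. Hence G1 ≅ G2.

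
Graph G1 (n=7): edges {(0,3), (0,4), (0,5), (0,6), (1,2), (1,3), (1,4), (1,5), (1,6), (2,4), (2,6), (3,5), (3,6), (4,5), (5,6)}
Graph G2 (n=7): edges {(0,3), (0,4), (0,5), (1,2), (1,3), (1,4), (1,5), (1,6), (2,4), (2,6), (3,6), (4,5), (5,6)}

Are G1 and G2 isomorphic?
No, not isomorphic

The graphs are NOT isomorphic.

Counting edges: G1 has 15 edge(s); G2 has 13 edge(s).
Edge count is an isomorphism invariant (a bijection on vertices induces a bijection on edges), so differing edge counts rule out isomorphism.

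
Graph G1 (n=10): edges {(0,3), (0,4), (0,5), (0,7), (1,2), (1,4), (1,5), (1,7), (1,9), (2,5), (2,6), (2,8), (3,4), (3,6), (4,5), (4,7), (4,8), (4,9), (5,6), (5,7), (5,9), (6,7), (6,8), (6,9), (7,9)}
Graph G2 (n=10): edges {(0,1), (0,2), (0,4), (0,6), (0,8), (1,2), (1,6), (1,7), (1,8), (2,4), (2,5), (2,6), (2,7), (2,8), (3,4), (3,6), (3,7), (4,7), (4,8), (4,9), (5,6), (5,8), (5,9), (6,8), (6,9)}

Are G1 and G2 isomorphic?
Yes, isomorphic

The graphs are isomorphic.
One valid mapping φ: V(G1) → V(G2): 0→5, 1→1, 2→7, 3→9, 4→6, 5→2, 6→4, 7→8, 8→3, 9→0

Verify φ preserves adjacency — for each edge of G1, its image is an edge of G2:
  (0,3) → (φ(0),φ(3)) = (5,9) ∈ E(G2) ✓
  (0,4) → (φ(0),φ(4)) = (5,6) ∈ E(G2) ✓
  (0,5) → (φ(0),φ(5)) = (2,5) ∈ E(G2) ✓
  (0,7) → (φ(0),φ(7)) = (5,8) ∈ E(G2) ✓
  (1,2) → (φ(1),φ(2)) = (1,7) ∈ E(G2) ✓
  (1,4) → (φ(1),φ(4)) = (1,6) ∈ E(G2) ✓
  (1,5) → (φ(1),φ(5)) = (1,2) ∈ E(G2) ✓
  (1,7) → (φ(1),φ(7)) = (1,8) ∈ E(G2) ✓
  (1,9) → (φ(1),φ(9)) = (0,1) ∈ E(G2) ✓
  (2,5) → (φ(2),φ(5)) = (2,7) ∈ E(G2) ✓
  (2,6) → (φ(2),φ(6)) = (4,7) ∈ E(G2) ✓
  (2,8) → (φ(2),φ(8)) = (3,7) ∈ E(G2) ✓
  (3,4) → (φ(3),φ(4)) = (6,9) ∈ E(G2) ✓
  (3,6) → (φ(3),φ(6)) = (4,9) ∈ E(G2) ✓
  (4,5) → (φ(4),φ(5)) = (2,6) ∈ E(G2) ✓
  (4,7) → (φ(4),φ(7)) = (6,8) ∈ E(G2) ✓
  (4,8) → (φ(4),φ(8)) = (3,6) ∈ E(G2) ✓
  (4,9) → (φ(4),φ(9)) = (0,6) ∈ E(G2) ✓
  (5,6) → (φ(5),φ(6)) = (2,4) ∈ E(G2) ✓
  (5,7) → (φ(5),φ(7)) = (2,8) ∈ E(G2) ✓
  (5,9) → (φ(5),φ(9)) = (0,2) ∈ E(G2) ✓
  (6,7) → (φ(6),φ(7)) = (4,8) ∈ E(G2) ✓
  (6,8) → (φ(6),φ(8)) = (3,4) ∈ E(G2) ✓
  (6,9) → (φ(6),φ(9)) = (0,4) ∈ E(G2) ✓
  (7,9) → (φ(7),φ(9)) = (0,8) ∈ E(G2) ✓
All 25 edges of G1 map to edges of G2, and |E(G1)| = |E(G2)| = 25, so φ is a bijection on edges as well as vertices. Hence G1 ≅ G2.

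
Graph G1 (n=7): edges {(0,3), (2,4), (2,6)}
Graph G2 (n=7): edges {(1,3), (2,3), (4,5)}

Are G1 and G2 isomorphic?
Yes, isomorphic

The graphs are isomorphic.
One valid mapping φ: V(G1) → V(G2): 0→4, 1→0, 2→3, 3→5, 4→1, 5→6, 6→2

Verify φ preserves adjacency — for each edge of G1, its image is an edge of G2:
  (0,3) → (φ(0),φ(3)) = (4,5) ∈ E(G2) ✓
  (2,4) → (φ(2),φ(4)) = (1,3) ∈ E(G2) ✓
  (2,6) → (φ(2),φ(6)) = (2,3) ∈ E(G2) ✓
All 3 edges of G1 map to edges of G2, and |E(G1)| = |E(G2)| = 3, so φ is a bijection on edges as well as vertices. Hence G1 ≅ G2.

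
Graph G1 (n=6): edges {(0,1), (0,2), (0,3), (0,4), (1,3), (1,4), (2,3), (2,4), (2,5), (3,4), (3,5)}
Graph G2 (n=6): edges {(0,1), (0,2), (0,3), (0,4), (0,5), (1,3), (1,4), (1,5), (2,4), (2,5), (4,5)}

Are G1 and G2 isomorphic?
Yes, isomorphic

The graphs are isomorphic.
One valid mapping φ: V(G1) → V(G2): 0→4, 1→2, 2→1, 3→0, 4→5, 5→3

Verify φ preserves adjacency — for each edge of G1, its image is an edge of G2:
  (0,1) → (φ(0),φ(1)) = (2,4) ∈ E(G2) ✓
  (0,2) → (φ(0),φ(2)) = (1,4) ∈ E(G2) ✓
  (0,3) → (φ(0),φ(3)) = (0,4) ∈ E(G2) ✓
  (0,4) → (φ(0),φ(4)) = (4,5) ∈ E(G2) ✓
  (1,3) → (φ(1),φ(3)) = (0,2) ∈ E(G2) ✓
  (1,4) → (φ(1),φ(4)) = (2,5) ∈ E(G2) ✓
  (2,3) → (φ(2),φ(3)) = (0,1) ∈ E(G2) ✓
  (2,4) → (φ(2),φ(4)) = (1,5) ∈ E(G2) ✓
  (2,5) → (φ(2),φ(5)) = (1,3) ∈ E(G2) ✓
  (3,4) → (φ(3),φ(4)) = (0,5) ∈ E(G2) ✓
  (3,5) → (φ(3),φ(5)) = (0,3) ∈ E(G2) ✓
All 11 edges of G1 map to edges of G2, and |E(G1)| = |E(G2)| = 11, so φ is a bijection on edges as well as vertices. Hence G1 ≅ G2.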